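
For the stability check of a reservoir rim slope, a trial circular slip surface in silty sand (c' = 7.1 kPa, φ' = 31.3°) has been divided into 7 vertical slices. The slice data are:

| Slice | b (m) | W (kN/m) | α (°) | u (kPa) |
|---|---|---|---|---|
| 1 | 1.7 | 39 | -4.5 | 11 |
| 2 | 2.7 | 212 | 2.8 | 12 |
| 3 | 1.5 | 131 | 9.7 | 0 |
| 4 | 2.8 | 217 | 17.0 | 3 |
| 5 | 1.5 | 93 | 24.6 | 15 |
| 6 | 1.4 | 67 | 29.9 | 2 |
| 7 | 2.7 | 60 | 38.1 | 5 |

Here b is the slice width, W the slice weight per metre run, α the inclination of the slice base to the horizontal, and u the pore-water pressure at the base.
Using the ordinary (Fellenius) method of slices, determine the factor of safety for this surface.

FS = 2.57

Ordinary method of slices: FS = Σ[c'·Δl_i + (W_i cosα_i − u_i·Δl_i)·tanφ'] / Σ W_i sinα_i, with Δl_i = b_i / cosα_i.
Slice 1: Δl = 1.7/cos(-4.5°) = 1.705 m; N'_1 = 39·cos(-4.5°) − 11·1.705 = 20.1; c'Δl = 12.11; W sinα = -3.1
Slice 2: Δl = 2.7/cos2.8° = 2.703 m; N'_2 = 212·cos2.8° − 12·2.703 = 179.3; c'Δl = 19.19; W sinα = 10.4
Slice 3: Δl = 1.5/cos9.7° = 1.522 m; N'_3 = 131·cos9.7° − 0·1.522 = 129.1; c'Δl = 10.80; W sinα = 22.1
Slice 4: Δl = 2.8/cos17.0° = 2.928 m; N'_4 = 217·cos17.0° − 3·2.928 = 198.7; c'Δl = 20.79; W sinα = 63.4
Slice 5: Δl = 1.5/cos24.6° = 1.650 m; N'_5 = 93·cos24.6° − 15·1.650 = 59.8; c'Δl = 11.71; W sinα = 38.7
Slice 6: Δl = 1.4/cos29.9° = 1.615 m; N'_6 = 67·cos29.9° − 2·1.615 = 54.9; c'Δl = 11.47; W sinα = 33.4
Slice 7: Δl = 2.7/cos38.1° = 3.431 m; N'_7 = 60·cos38.1° − 5·3.431 = 30.1; c'Δl = 24.36; W sinα = 37.0
Σc'Δl = 110.4 kN/m; ΣN' = 672.0 kN/m; ΣW sinα = 201.9 kN/m
Resisting = 110.4 + 672.0·tan31.3° = 110.4 + 408.6 = 519.0 kN/m
FS = 519.0 / 201.9 = 2.570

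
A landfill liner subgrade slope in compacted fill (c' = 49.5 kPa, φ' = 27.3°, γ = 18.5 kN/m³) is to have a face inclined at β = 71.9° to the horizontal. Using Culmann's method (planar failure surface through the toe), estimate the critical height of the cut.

Culmann's analysis gives the critical failure plane at α_cr = (β + φ')/2 = (71.9 + 27.3)/2 = 49.6°, and the critical height
H_c = (4c'/γ) · sinβ cosφ' / [1 − cos(β − φ')]
    = (4·49.5/18.5) · sin71.9°·cos27.3° / [1 − cos(44.6°)]
    = 10.703 · 0.9505·0.8886 / [1 − 0.7120]
    = 10.703 · 0.8446 / 0.2880
    = 31.39 m

H_c = 31.39 m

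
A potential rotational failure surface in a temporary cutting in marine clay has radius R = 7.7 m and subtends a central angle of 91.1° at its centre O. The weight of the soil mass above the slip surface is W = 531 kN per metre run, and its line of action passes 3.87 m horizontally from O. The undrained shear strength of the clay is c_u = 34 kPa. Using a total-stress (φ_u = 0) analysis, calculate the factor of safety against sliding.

FS = 1.56

Taking moments about the centre O, the resisting moment is provided by the undrained shear strength acting along the arc:
Arc length L_a = R·θ = 7.7·(91.1°·π/180) = 7.7·1.5900 = 12.24 m
M_R = c_u·L_a·R = 34·12.24·7.7 = 3205.2 kN·m/m
M_D = W·d = 531·3.87 = 2055.0 kN·m/m
FS = M_R / M_D = 3205.2 / 2055.0 = 1.560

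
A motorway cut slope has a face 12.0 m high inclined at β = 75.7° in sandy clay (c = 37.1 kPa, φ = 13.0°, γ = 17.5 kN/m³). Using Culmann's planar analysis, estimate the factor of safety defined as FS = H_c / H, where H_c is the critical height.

FS = 1.23

H_c = (4c/γ) · sinβ cosφ / [1 − cos(β − φ)]
    = (4·37.1/17.5) · sin75.7°·cos13.0° / [1 − cos62.7°]
    = 8.480 · 0.9442 / 0.5414 = 14.79 m
FS = H_c / H = 14.79 / 12.0 = 1.233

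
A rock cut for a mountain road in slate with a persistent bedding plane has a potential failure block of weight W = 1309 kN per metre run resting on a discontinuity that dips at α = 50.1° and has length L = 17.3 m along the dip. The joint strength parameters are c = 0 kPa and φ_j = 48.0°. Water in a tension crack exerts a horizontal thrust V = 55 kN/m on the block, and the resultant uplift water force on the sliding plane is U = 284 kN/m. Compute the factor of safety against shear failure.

Resolving the block weight along and normal to the plane and applying the Mohr–Coulomb strength on the joint:
N' = W cosα − U − V sinα = 1309·cos50.1° − 284 − 55·sin50.1° = 513.5 kN/m
Driving force T = W sinα + V cosα = 1309·sin50.1° + 55·cos50.1° = 1039.5 kN/m
Resisting force R = c·L + N'·tanφ_j = 0·17.3 + 513.5·tan48.0° = 0.0 + 570.3 = 570.3 kN/m
FS = R / T = 570.3 / 1039.5 = 0.549

FS = 0.55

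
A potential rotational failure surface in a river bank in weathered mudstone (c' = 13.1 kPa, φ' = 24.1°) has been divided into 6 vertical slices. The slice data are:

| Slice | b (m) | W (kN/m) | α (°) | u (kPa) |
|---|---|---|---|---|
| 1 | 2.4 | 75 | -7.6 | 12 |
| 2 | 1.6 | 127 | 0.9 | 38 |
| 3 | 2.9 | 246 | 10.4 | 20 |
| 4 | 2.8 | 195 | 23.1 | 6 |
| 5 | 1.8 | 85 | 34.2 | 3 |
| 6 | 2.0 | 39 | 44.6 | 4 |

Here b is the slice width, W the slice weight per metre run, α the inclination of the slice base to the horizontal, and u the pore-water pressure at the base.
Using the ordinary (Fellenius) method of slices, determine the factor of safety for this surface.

Ordinary method of slices: FS = Σ[c'·Δl_i + (W_i cosα_i − u_i·Δl_i)·tanφ'] / Σ W_i sinα_i, with Δl_i = b_i / cosα_i.
Slice 1: Δl = 2.4/cos(-7.6°) = 2.421 m; N'_1 = 75·cos(-7.6°) − 12·2.421 = 45.3; c'Δl = 31.72; W sinα = -9.9
Slice 2: Δl = 1.6/cos0.9° = 1.600 m; N'_2 = 127·cos0.9° − 38·1.600 = 66.2; c'Δl = 20.96; W sinα = 2.0
Slice 3: Δl = 2.9/cos10.4° = 2.948 m; N'_3 = 246·cos10.4° − 20·2.948 = 183.0; c'Δl = 38.62; W sinα = 44.4
Slice 4: Δl = 2.8/cos23.1° = 3.044 m; N'_4 = 195·cos23.1° − 6·3.044 = 161.1; c'Δl = 39.88; W sinα = 76.5
Slice 5: Δl = 1.8/cos34.2° = 2.176 m; N'_5 = 85·cos34.2° − 3·2.176 = 63.8; c'Δl = 28.51; W sinα = 47.8
Slice 6: Δl = 2.0/cos44.6° = 2.809 m; N'_6 = 39·cos44.6° − 4·2.809 = 16.5; c'Δl = 36.80; W sinα = 27.4
Σc'Δl = 196.5 kN/m; ΣN' = 535.9 kN/m; ΣW sinα = 188.2 kN/m
Resisting = 196.5 + 535.9·tan24.1° = 196.5 + 239.7 = 436.2 kN/m
FS = 436.2 / 188.2 = 2.318

FS = 2.32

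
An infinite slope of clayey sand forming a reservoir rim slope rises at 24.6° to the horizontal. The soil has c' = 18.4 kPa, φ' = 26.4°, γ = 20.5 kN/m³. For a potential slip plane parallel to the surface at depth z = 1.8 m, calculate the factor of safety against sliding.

FS = 2.40

For an infinite slope with a slip plane parallel to the surface (no pore pressure): FS = [c' + γz cos²β tanφ'] / [γz sinβ cosβ].
γz = 20.5·1.8 = 36.90 kN/m²
Numerator = 18.4 + 36.90·cos²24.6°·tan26.4° = 18.4 + 36.90·0.8267·0.4964 = 33.543 kPa
Denominator = 36.90·sin24.6°·cos24.6° = 36.90·0.4163·0.9092 = 13.967 kPa
FS = 33.543 / 13.967 = 2.402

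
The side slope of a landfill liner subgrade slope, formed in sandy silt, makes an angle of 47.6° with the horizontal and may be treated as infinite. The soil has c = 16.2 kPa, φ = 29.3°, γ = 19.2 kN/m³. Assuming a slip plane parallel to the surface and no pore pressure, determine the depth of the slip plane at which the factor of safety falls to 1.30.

Setting FS = 1.30 in FS = [c + γz cos²β tanφ] / [γz sinβ cosβ] and solving for z:
z = c / [γ cosβ (FS·sinβ − cosβ·tanφ)]
  = 16.2 / [19.2·cos47.6°·(1.30·sin47.6° − cos47.6°·tan29.3°)]
  = 16.2 / [19.2·0.6743·(1.30·0.7385 − 0.6743·0.5612)]
  = 16.2 / 7.5296 = 2.151 m

z = 2.15 m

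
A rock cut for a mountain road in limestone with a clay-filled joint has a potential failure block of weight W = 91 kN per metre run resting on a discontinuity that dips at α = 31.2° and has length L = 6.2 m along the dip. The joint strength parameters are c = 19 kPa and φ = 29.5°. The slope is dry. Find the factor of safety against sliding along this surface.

FS = 3.43

Resolving the block weight along and normal to the plane and applying the Mohr–Coulomb strength on the joint:
N' = W cosα = 91·cos31.2° = 77.8 kN/m
Driving force T = W sinα = 91·sin31.2° = 47.1 kN/m
Resisting force R = c·L + N'·tanφ = 19·6.2 + 77.8·tan29.5° = 117.8 + 44.0 = 161.8 kN/m
FS = R / T = 161.8 / 47.1 = 3.433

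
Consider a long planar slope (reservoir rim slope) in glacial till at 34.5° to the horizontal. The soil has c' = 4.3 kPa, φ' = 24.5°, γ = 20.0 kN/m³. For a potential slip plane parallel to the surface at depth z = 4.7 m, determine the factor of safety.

For an infinite slope with a slip plane parallel to the surface (no pore pressure): FS = [c' + γz cos²β tanφ'] / [γz sinβ cosβ].
γz = 20.0·4.7 = 94.00 kN/m²
Numerator = 4.3 + 94.00·cos²34.5°·tan24.5° = 4.3 + 94.00·0.6792·0.4557 = 33.395 kPa
Denominator = 94.00·sin34.5°·cos34.5° = 94.00·0.5664·0.8241 = 43.878 kPa
FS = 33.395 / 43.878 = 0.761

FS = 0.76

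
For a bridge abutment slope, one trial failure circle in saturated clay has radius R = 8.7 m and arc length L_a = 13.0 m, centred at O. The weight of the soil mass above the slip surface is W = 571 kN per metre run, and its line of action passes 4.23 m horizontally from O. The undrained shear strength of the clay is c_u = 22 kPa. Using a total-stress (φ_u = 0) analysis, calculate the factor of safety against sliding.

FS = 1.03

Taking moments about the centre O, the resisting moment is provided by the undrained shear strength acting along the arc:
M_R = c_u·L_a·R = 22·13.00·8.7 = 2488.2 kN·m/m
M_D = W·d = 571·4.23 = 2415.3 kN·m/m
FS = M_R / M_D = 2488.2 / 2415.3 = 1.030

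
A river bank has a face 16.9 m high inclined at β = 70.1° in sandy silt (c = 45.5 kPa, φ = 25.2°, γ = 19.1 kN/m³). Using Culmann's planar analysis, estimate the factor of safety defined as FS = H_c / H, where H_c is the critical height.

H_c = (4c/γ) · sinβ cosφ / [1 − cos(β − φ)]
    = (4·45.5/19.1) · sin70.1°·cos25.2° / [1 − cos44.9°]
    = 9.529 · 0.8508 / 0.2917 = 27.80 m
FS = H_c / H = 27.80 / 16.9 = 1.645

FS = 1.64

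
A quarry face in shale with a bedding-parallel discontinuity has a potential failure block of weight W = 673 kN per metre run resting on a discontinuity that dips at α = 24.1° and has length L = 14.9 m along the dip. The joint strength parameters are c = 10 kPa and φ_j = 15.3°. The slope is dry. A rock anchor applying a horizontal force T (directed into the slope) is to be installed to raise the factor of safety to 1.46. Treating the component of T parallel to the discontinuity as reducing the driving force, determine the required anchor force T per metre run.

T = 58 kN/m

Resolving forces along and normal to the sliding plane, with the horizontal anchor force T adding T·sinα to the effective normal force and T·cosα acting up the plane against the driving force:
FS = [cL + (W cosα + T sinα) tanφ_j] / [W sinα − T cosα]
Without the anchor: N' = 614.3 kN/m, driving T_d = 274.8 kN/m, resisting R = 10·14.9 + 614.3·tan15.3° = 317.1 kN/m, FS = 1.15.
Setting FS = 1.46 and solving for T:
1.46·(274.8 − T cos24.1°) = 317.1 + T sin24.1°·tan15.3°
T·(sin24.1°·tan15.3° + 1.46·cos24.1°) = 1.46·274.8 − 317.1
T·(0.4083·0.2736 + 1.46·0.9128) = 401.2 − 317.1 = 84.2
T·1.4444 = 84.2
T = 58.3 kN/m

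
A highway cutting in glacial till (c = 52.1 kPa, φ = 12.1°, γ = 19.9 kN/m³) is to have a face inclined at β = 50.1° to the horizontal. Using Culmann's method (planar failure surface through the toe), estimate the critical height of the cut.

H_c = 37.06 m

Culmann's analysis gives the critical failure plane at α_cr = (β + φ)/2 = (50.1 + 12.1)/2 = 31.1°, and the critical height
H_c = (4c/γ) · sinβ cosφ / [1 − cos(β − φ)]
    = (4·52.1/19.9) · sin50.1°·cos12.1° / [1 − cos(38.0°)]
    = 10.472 · 0.7672·0.9778 / [1 − 0.7880]
    = 10.472 · 0.7501 / 0.2120
    = 37.06 m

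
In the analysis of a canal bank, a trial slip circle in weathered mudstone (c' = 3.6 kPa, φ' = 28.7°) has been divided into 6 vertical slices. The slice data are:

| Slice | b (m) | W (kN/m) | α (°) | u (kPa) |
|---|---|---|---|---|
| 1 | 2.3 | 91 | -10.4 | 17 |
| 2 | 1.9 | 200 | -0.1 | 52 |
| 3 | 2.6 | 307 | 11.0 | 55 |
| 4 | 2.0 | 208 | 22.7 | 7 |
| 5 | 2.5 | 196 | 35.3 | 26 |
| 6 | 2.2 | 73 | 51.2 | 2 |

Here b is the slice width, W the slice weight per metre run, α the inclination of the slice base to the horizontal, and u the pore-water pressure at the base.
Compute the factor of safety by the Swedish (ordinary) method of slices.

Ordinary method of slices: FS = Σ[c'·Δl_i + (W_i cosα_i − u_i·Δl_i)·tanφ'] / Σ W_i sinα_i, with Δl_i = b_i / cosα_i.
Slice 1: Δl = 2.3/cos(-10.4°) = 2.338 m; N'_1 = 91·cos(-10.4°) − 17·2.338 = 49.8; c'Δl = 8.42; W sinα = -16.4
Slice 2: Δl = 1.9/cos(-0.1°) = 1.900 m; N'_2 = 200·cos(-0.1°) − 52·1.900 = 101.2; c'Δl = 6.84; W sinα = -0.3
Slice 3: Δl = 2.6/cos11.0° = 2.649 m; N'_3 = 307·cos11.0° − 55·2.649 = 155.7; c'Δl = 9.54; W sinα = 58.6
Slice 4: Δl = 2.0/cos22.7° = 2.168 m; N'_4 = 208·cos22.7° − 7·2.168 = 176.7; c'Δl = 7.80; W sinα = 80.3
Slice 5: Δl = 2.5/cos35.3° = 3.063 m; N'_5 = 196·cos35.3° − 26·3.063 = 80.3; c'Δl = 11.03; W sinα = 113.3
Slice 6: Δl = 2.2/cos51.2° = 3.511 m; N'_6 = 73·cos51.2° − 2·3.511 = 38.7; c'Δl = 12.64; W sinα = 56.9
Σc'Δl = 56.3 kN/m; ΣN' = 602.4 kN/m; ΣW sinα = 292.2 kN/m
Resisting = 56.3 + 602.4·tan28.7° = 56.3 + 329.8 = 386.1 kN/m
FS = 386.1 / 292.2 = 1.321

FS = 1.32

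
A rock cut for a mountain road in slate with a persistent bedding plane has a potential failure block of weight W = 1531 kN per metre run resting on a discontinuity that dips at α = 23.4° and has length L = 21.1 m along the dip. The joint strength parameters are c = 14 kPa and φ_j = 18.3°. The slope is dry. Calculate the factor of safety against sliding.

Resolving the block weight along and normal to the plane and applying the Mohr–Coulomb strength on the joint:
N' = W cosα = 1531·cos23.4° = 1405.1 kN/m
Driving force T = W sinα = 1531·sin23.4° = 608.0 kN/m
Resisting force R = c·L + N'·tanφ_j = 14·21.1 + 1405.1·tan18.3° = 295.4 + 464.7 = 760.1 kN/m
FS = R / T = 760.1 / 608.0 = 1.250

FS = 1.25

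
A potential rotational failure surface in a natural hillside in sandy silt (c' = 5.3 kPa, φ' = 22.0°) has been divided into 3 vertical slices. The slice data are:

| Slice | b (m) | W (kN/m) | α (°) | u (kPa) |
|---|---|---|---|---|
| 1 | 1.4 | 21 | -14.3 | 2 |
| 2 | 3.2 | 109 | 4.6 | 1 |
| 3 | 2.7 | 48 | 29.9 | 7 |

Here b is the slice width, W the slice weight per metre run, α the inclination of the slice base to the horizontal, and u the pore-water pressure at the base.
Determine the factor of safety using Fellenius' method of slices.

Ordinary method of slices: FS = Σ[c'·Δl_i + (W_i cosα_i − u_i·Δl_i)·tanφ'] / Σ W_i sinα_i, with Δl_i = b_i / cosα_i.
Slice 1: Δl = 1.4/cos(-14.3°) = 1.445 m; N'_1 = 21·cos(-14.3°) − 2·1.445 = 17.5; c'Δl = 7.66; W sinα = -5.2
Slice 2: Δl = 3.2/cos4.6° = 3.210 m; N'_2 = 109·cos4.6° − 1·3.210 = 105.4; c'Δl = 17.01; W sinα = 8.7
Slice 3: Δl = 2.7/cos29.9° = 3.115 m; N'_3 = 48·cos29.9° − 7·3.115 = 19.8; c'Δl = 16.51; W sinα = 23.9
Σc'Δl = 41.2 kN/m; ΣN' = 142.7 kN/m; ΣW sinα = 27.5 kN/m
Resisting = 41.2 + 142.7·tan22.0° = 41.2 + 57.7 = 98.8 kN/m
FS = 98.8 / 27.5 = 3.596

FS = 3.60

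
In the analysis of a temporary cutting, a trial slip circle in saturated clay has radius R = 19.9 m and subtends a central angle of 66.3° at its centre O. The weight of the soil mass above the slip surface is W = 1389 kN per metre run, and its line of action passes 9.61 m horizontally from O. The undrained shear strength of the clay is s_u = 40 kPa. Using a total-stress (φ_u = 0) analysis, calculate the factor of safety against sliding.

FS = 1.37

Taking moments about the centre O, the resisting moment is provided by the undrained shear strength acting along the arc:
Arc length L_a = R·θ = 19.9·(66.3°·π/180) = 19.9·1.1572 = 23.03 m
M_R = s_u·L_a·R = 40·23.03·19.9 = 18329.8 kN·m/m
M_D = W·d = 1389·9.61 = 13348.3 kN·m/m
FS = M_R / M_D = 18329.8 / 13348.3 = 1.373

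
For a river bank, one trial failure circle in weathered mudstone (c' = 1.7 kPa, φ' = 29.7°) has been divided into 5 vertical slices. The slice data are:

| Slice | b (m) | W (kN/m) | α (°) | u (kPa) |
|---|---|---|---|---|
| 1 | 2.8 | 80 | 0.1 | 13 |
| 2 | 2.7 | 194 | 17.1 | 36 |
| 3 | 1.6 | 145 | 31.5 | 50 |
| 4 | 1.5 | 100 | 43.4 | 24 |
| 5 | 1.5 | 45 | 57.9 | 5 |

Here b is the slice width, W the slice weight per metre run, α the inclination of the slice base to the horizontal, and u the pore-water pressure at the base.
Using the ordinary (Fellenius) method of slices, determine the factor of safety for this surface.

Ordinary method of slices: FS = Σ[c'·Δl_i + (W_i cosα_i − u_i·Δl_i)·tanφ'] / Σ W_i sinα_i, with Δl_i = b_i / cosα_i.
Slice 1: Δl = 2.8/cos0.1° = 2.800 m; N'_1 = 80·cos0.1° − 13·2.800 = 43.6; c'Δl = 4.76; W sinα = 0.1
Slice 2: Δl = 2.7/cos17.1° = 2.825 m; N'_2 = 194·cos17.1° − 36·2.825 = 83.7; c'Δl = 4.80; W sinα = 57.0
Slice 3: Δl = 1.6/cos31.5° = 1.877 m; N'_3 = 145·cos31.5° − 50·1.877 = 29.8; c'Δl = 3.19; W sinα = 75.8
Slice 4: Δl = 1.5/cos43.4° = 2.064 m; N'_4 = 100·cos43.4° − 24·2.064 = 23.1; c'Δl = 3.51; W sinα = 68.7
Slice 5: Δl = 1.5/cos57.9° = 2.823 m; N'_5 = 45·cos57.9° − 5·2.823 = 9.8; c'Δl = 4.80; W sinα = 38.1
Σc'Δl = 21.1 kN/m; ΣN' = 190.0 kN/m; ΣW sinα = 239.8 kN/m
Resisting = 21.1 + 190.0·tan29.7° = 21.1 + 108.4 = 129.5 kN/m
FS = 129.5 / 239.8 = 0.540

FS = 0.54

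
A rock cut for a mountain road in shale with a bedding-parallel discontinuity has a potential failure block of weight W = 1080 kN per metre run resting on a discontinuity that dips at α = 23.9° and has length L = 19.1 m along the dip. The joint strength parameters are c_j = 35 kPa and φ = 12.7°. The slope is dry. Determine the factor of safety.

FS = 2.04

Resolving the block weight along and normal to the plane and applying the Mohr–Coulomb strength on the joint:
N' = W cosα = 1080·cos23.9° = 987.4 kN/m
Driving force T = W sinα = 1080·sin23.9° = 437.6 kN/m
Resisting force R = c_j·L + N'·tanφ = 35·19.1 + 987.4·tan12.7° = 668.5 + 222.5 = 891.0 kN/m
FS = R / T = 891.0 / 437.6 = 2.036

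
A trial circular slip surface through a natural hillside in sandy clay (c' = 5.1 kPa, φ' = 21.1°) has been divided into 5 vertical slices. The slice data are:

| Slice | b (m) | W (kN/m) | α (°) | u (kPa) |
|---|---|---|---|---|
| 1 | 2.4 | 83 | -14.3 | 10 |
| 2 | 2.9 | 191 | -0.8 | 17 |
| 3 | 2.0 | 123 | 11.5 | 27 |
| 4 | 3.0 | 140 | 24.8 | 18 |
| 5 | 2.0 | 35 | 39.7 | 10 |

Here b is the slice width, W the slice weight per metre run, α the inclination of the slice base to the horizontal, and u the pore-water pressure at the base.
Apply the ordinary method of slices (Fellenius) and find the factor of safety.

Ordinary method of slices: FS = Σ[c'·Δl_i + (W_i cosα_i − u_i·Δl_i)·tanφ'] / Σ W_i sinα_i, with Δl_i = b_i / cosα_i.
Slice 1: Δl = 2.4/cos(-14.3°) = 2.477 m; N'_1 = 83·cos(-14.3°) − 10·2.477 = 55.7; c'Δl = 12.63; W sinα = -20.5
Slice 2: Δl = 2.9/cos(-0.8°) = 2.900 m; N'_2 = 191·cos(-0.8°) − 17·2.900 = 141.7; c'Δl = 14.79; W sinα = -2.7
Slice 3: Δl = 2.0/cos11.5° = 2.041 m; N'_3 = 123·cos11.5° − 27·2.041 = 65.4; c'Δl = 10.41; W sinα = 24.5
Slice 4: Δl = 3.0/cos24.8° = 3.305 m; N'_4 = 140·cos24.8° − 18·3.305 = 67.6; c'Δl = 16.85; W sinα = 58.7
Slice 5: Δl = 2.0/cos39.7° = 2.599 m; N'_5 = 35·cos39.7° − 10·2.599 = 0.9; c'Δl = 13.26; W sinα = 22.4
Σc'Δl = 67.9 kN/m; ΣN' = 331.3 kN/m; ΣW sinα = 82.4 kN/m
Resisting = 67.9 + 331.3·tan21.1° = 67.9 + 127.8 = 195.8 kN/m
FS = 195.8 / 82.4 = 2.375

FS = 2.37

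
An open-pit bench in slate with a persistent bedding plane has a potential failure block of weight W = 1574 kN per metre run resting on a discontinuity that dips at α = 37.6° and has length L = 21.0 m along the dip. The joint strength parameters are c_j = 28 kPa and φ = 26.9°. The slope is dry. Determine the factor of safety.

Resolving the block weight along and normal to the plane and applying the Mohr–Coulomb strength on the joint:
N' = W cosα = 1574·cos37.6° = 1247.1 kN/m
Driving force T = W sinα = 1574·sin37.6° = 960.4 kN/m
Resisting force R = c_j·L + N'·tanφ = 28·21.0 + 1247.1·tan26.9° = 588.0 + 632.7 = 1220.7 kN/m
FS = R / T = 1220.7 / 960.4 = 1.271

FS = 1.27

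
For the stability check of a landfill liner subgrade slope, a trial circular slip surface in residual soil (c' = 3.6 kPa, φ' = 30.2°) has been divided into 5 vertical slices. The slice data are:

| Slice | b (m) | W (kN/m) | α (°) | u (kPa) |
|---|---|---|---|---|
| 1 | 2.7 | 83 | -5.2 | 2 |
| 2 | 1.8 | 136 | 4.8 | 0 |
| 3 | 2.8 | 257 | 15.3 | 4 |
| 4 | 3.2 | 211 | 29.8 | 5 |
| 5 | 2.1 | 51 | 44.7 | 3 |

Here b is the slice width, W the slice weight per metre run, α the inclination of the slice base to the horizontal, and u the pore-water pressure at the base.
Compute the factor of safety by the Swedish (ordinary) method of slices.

FS = 1.99

Ordinary method of slices: FS = Σ[c'·Δl_i + (W_i cosα_i − u_i·Δl_i)·tanφ'] / Σ W_i sinα_i, with Δl_i = b_i / cosα_i.
Slice 1: Δl = 2.7/cos(-5.2°) = 2.711 m; N'_1 = 83·cos(-5.2°) − 2·2.711 = 77.2; c'Δl = 9.76; W sinα = -7.5
Slice 2: Δl = 1.8/cos4.8° = 1.806 m; N'_2 = 136·cos4.8° − 0·1.806 = 135.5; c'Δl = 6.50; W sinα = 11.4
Slice 3: Δl = 2.8/cos15.3° = 2.903 m; N'_3 = 257·cos15.3° − 4·2.903 = 236.3; c'Δl = 10.45; W sinα = 67.8
Slice 4: Δl = 3.2/cos29.8° = 3.688 m; N'_4 = 211·cos29.8° − 5·3.688 = 164.7; c'Δl = 13.28; W sinα = 104.9
Slice 5: Δl = 2.1/cos44.7° = 2.954 m; N'_5 = 51·cos44.7° − 3·2.954 = 27.4; c'Δl = 10.64; W sinα = 35.9
Σc'Δl = 50.6 kN/m; ΣN' = 641.1 kN/m; ΣW sinα = 212.4 kN/m
Resisting = 50.6 + 641.1·tan30.2° = 50.6 + 373.1 = 423.7 kN/m
FS = 423.7 / 212.4 = 1.995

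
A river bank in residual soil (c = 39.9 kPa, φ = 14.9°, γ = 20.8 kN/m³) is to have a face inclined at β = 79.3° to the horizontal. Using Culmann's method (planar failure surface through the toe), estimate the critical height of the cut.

H_c = 12.83 m

Culmann's analysis gives the critical failure plane at α_cr = (β + φ)/2 = (79.3 + 14.9)/2 = 47.1°, and the critical height
H_c = (4c/γ) · sinβ cosφ / [1 − cos(β − φ)]
    = (4·39.9/20.8) · sin79.3°·cos14.9° / [1 − cos(64.4°)]
    = 7.673 · 0.9826·0.9664 / [1 − 0.4321]
    = 7.673 · 0.9496 / 0.5679
    = 12.83 m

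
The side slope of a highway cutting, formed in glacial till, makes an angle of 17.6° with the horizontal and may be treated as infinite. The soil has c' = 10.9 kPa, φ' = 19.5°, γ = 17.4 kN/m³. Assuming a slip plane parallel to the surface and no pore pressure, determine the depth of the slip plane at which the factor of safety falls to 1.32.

Setting FS = 1.32 in FS = [c' + γz cos²β tanφ'] / [γz sinβ cosβ] and solving for z:
z = c' / [γ cosβ (FS·sinβ − cosβ·tanφ')]
  = 10.9 / [17.4·cos17.6°·(1.32·sin17.6° − cos17.6°·tan19.5°)]
  = 10.9 / [17.4·0.9532·(1.32·0.3024 − 0.9532·0.3541)]
  = 10.9 / 1.0214 = 10.671 m

z = 10.67 m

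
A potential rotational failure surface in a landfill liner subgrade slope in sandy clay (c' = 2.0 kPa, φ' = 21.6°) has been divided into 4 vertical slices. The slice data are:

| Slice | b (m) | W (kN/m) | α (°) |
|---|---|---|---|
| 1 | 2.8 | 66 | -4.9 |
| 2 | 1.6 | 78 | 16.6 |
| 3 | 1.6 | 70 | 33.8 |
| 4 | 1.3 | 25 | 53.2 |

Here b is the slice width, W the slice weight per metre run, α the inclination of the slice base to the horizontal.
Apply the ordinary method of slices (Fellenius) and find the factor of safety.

FS = 1.35

Ordinary method of slices: FS = Σ[c'·Δl_i + (W_i cosα_i)·tanφ'] / Σ W_i sinα_i, with Δl_i = b_i / cosα_i.
Slice 1: Δl = 2.8/cos(-4.9°) = 2.810 m; N'_1 = 66·cos(-4.9°) = 65.8; c'Δl = 5.62; W sinα = -5.6
Slice 2: Δl = 1.6/cos16.6° = 1.670 m; N'_2 = 78·cos16.6° = 74.7; c'Δl = 3.34; W sinα = 22.3
Slice 3: Δl = 1.6/cos33.8° = 1.925 m; N'_3 = 70·cos33.8° = 58.2; c'Δl = 3.85; W sinα = 38.9
Slice 4: Δl = 1.3/cos53.2° = 2.170 m; N'_4 = 25·cos53.2° = 15.0; c'Δl = 4.34; W sinα = 20.0
Σc'Δl = 17.2 kN/m; ΣN' = 213.7 kN/m; ΣW sinα = 75.6 kN/m
Resisting = 17.2 + 213.7·tan21.6° = 17.2 + 84.6 = 101.7 kN/m
FS = 101.7 / 75.6 = 1.346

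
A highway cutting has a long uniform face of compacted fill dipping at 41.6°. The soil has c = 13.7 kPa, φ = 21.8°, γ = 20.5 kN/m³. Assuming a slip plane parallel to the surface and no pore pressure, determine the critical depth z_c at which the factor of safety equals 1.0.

Setting FS = 1.00 in FS = [c + γz cos²β tanφ] / [γz sinβ cosβ] and solving for z:
z = c / [γ cosβ (FS·sinβ − cosβ·tanφ)]
  = 13.7 / [20.5·cos41.6°·(1.00·sin41.6° − cos41.6°·tan21.8°)]
  = 13.7 / [20.5·0.7478·(1.00·0.6639 − 0.7478·0.4000)]
  = 13.7 / 5.5928 = 2.450 m

z_c = 2.45 m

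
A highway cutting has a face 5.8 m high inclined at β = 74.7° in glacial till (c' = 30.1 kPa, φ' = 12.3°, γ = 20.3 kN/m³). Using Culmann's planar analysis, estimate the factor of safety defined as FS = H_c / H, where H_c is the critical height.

FS = 1.80

H_c = (4c'/γ) · sinβ cosφ' / [1 − cos(β − φ')]
    = (4·30.1/20.3) · sin74.7°·cos12.3° / [1 − cos62.4°]
    = 5.931 · 0.9424 / 0.5367 = 10.41 m
FS = H_c / H = 10.41 / 5.8 = 1.796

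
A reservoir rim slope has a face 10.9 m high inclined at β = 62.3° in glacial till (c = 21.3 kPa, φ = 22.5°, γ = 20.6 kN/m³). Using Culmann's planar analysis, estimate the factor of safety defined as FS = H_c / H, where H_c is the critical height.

FS = 1.34

H_c = (4c/γ) · sinβ cosφ / [1 − cos(β − φ)]
    = (4·21.3/20.6) · sin62.3°·cos22.5° / [1 − cos39.8°]
    = 4.136 · 0.8180 / 0.2317 = 14.60 m
FS = H_c / H = 14.60 / 10.9 = 1.339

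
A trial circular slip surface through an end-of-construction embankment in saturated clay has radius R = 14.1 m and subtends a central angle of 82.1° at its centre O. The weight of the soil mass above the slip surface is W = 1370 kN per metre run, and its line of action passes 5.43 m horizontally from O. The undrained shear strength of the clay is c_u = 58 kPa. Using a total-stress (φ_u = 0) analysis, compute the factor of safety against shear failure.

FS = 2.22

Taking moments about the centre O, the resisting moment is provided by the undrained shear strength acting along the arc:
Arc length L_a = R·θ = 14.1·(82.1°·π/180) = 14.1·1.4329 = 20.20 m
M_R = c_u·L_a·R = 58·20.20·14.1 = 16522.9 kN·m/m
M_D = W·d = 1370·5.43 = 7439.1 kN·m/m
FS = M_R / M_D = 16522.9 / 7439.1 = 2.221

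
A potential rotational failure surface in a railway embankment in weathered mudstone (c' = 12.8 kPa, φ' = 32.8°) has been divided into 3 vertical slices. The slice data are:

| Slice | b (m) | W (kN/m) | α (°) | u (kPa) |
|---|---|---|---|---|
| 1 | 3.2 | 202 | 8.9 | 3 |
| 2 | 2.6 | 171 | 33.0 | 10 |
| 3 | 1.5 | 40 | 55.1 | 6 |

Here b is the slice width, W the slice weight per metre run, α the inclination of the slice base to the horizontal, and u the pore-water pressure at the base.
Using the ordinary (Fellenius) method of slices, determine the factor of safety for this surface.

FS = 2.00

Ordinary method of slices: FS = Σ[c'·Δl_i + (W_i cosα_i − u_i·Δl_i)·tanφ'] / Σ W_i sinα_i, with Δl_i = b_i / cosα_i.
Slice 1: Δl = 3.2/cos8.9° = 3.239 m; N'_1 = 202·cos8.9° − 3·3.239 = 189.9; c'Δl = 41.46; W sinα = 31.3
Slice 2: Δl = 2.6/cos33.0° = 3.100 m; N'_2 = 171·cos33.0° − 10·3.100 = 112.4; c'Δl = 39.68; W sinα = 93.1
Slice 3: Δl = 1.5/cos55.1° = 2.622 m; N'_3 = 40·cos55.1° − 6·2.622 = 7.2; c'Δl = 33.56; W sinα = 32.8
Σc'Δl = 114.7 kN/m; ΣN' = 309.4 kN/m; ΣW sinα = 157.2 kN/m
Resisting = 114.7 + 309.4·tan32.8° = 114.7 + 199.4 = 314.1 kN/m
FS = 314.1 / 157.2 = 1.998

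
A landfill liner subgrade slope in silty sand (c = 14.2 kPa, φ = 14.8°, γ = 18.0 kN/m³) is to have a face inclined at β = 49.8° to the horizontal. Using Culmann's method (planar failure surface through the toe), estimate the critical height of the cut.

H_c = 12.89 m

Culmann's analysis gives the critical failure plane at α_cr = (β + φ)/2 = (49.8 + 14.8)/2 = 32.3°, and the critical height
H_c = (4c/γ) · sinβ cosφ / [1 − cos(β − φ)]
    = (4·14.2/18.0) · sin49.8°·cos14.8° / [1 − cos(35.0°)]
    = 3.156 · 0.7638·0.9668 / [1 − 0.8192]
    = 3.156 · 0.7385 / 0.1808
    = 12.89 m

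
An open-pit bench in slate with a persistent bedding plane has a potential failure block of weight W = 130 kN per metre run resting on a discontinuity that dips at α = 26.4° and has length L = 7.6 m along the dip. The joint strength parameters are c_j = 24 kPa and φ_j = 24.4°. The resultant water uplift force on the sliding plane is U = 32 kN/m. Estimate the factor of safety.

FS = 3.82

Resolving the block weight along and normal to the plane and applying the Mohr–Coulomb strength on the joint:
N' = W cosα − U = 130·cos26.4° − 32 = 84.4 kN/m
Driving force T = W sinα = 130·sin26.4° = 57.8 kN/m
Resisting force R = c_j·L + N'·tanφ_j = 24·7.6 + 84.4·tan24.4° = 182.4 + 38.3 = 220.7 kN/m
FS = R / T = 220.7 / 57.8 = 3.818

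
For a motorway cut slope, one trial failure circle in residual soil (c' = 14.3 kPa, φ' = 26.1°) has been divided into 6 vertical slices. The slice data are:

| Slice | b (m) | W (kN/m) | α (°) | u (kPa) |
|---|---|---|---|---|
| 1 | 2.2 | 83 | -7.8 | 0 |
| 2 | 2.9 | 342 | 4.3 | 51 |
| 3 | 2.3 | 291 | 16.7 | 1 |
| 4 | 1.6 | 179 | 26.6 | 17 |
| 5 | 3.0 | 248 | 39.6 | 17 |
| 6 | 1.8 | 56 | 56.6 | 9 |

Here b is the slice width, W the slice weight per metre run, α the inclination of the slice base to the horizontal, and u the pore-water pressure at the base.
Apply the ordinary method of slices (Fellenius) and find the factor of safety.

Ordinary method of slices: FS = Σ[c'·Δl_i + (W_i cosα_i − u_i·Δl_i)·tanφ'] / Σ W_i sinα_i, with Δl_i = b_i / cosα_i.
Slice 1: Δl = 2.2/cos(-7.8°) = 2.221 m; N'_1 = 83·cos(-7.8°) − 0·2.221 = 82.2; c'Δl = 31.75; W sinα = -11.3
Slice 2: Δl = 2.9/cos4.3° = 2.908 m; N'_2 = 342·cos4.3° − 51·2.908 = 192.7; c'Δl = 41.59; W sinα = 25.6
Slice 3: Δl = 2.3/cos16.7° = 2.401 m; N'_3 = 291·cos16.7° − 1·2.401 = 276.3; c'Δl = 34.34; W sinα = 83.6
Slice 4: Δl = 1.6/cos26.6° = 1.789 m; N'_4 = 179·cos26.6° − 17·1.789 = 129.6; c'Δl = 25.59; W sinα = 80.1
Slice 5: Δl = 3.0/cos39.6° = 3.894 m; N'_5 = 248·cos39.6° − 17·3.894 = 124.9; c'Δl = 55.68; W sinα = 158.1
Slice 6: Δl = 1.8/cos56.6° = 3.270 m; N'_6 = 56·cos56.6° − 9·3.270 = 1.4; c'Δl = 46.76; W sinα = 46.8
Σc'Δl = 235.7 kN/m; ΣN' = 807.2 kN/m; ΣW sinα = 383.0 kN/m
Resisting = 235.7 + 807.2·tan26.1° = 235.7 + 395.4 = 631.2 kN/m
FS = 631.2 / 383.0 = 1.648

FS = 1.65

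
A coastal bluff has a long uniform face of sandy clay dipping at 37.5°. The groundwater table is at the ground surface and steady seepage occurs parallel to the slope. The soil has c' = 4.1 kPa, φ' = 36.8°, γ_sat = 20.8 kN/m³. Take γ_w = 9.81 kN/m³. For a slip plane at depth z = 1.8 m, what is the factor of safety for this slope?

With seepage parallel to the slope and the water table at the surface, the effective normal stress on the slip plane uses the buoyant unit weight γ' = γ_sat − γ_w while the driving shear stress uses γ_sat:
FS = [c' + γ' z cos²β tanφ'] / [γ_sat z sinβ cosβ]
γ' = 20.8 − 9.81 = 10.99 kN/m³
Numerator = 4.1 + 10.99·1.8·cos²37.5°·tan36.8° = 4.1 + 10.99·1.8·0.6294·0.7481 = 13.415 kPa
Denominator = 20.8·1.8·sin37.5°·cos37.5° = 20.8·1.8·0.6088·0.7934 = 18.082 kPa
FS = 13.415 / 18.082 = 0.742

FS = 0.74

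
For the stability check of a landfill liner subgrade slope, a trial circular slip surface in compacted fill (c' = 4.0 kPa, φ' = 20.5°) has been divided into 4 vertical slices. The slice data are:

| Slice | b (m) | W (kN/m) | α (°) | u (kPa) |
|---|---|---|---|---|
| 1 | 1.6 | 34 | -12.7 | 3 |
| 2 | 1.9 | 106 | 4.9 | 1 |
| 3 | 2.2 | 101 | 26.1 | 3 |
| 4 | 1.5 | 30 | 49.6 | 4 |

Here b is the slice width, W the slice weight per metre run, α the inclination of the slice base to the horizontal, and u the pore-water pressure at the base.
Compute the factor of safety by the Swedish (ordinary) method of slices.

Ordinary method of slices: FS = Σ[c'·Δl_i + (W_i cosα_i − u_i·Δl_i)·tanφ'] / Σ W_i sinα_i, with Δl_i = b_i / cosα_i.
Slice 1: Δl = 1.6/cos(-12.7°) = 1.640 m; N'_1 = 34·cos(-12.7°) − 3·1.640 = 28.2; c'Δl = 6.56; W sinα = -7.5
Slice 2: Δl = 1.9/cos4.9° = 1.907 m; N'_2 = 106·cos4.9° − 1·1.907 = 103.7; c'Δl = 7.63; W sinα = 9.1
Slice 3: Δl = 2.2/cos26.1° = 2.450 m; N'_3 = 101·cos26.1° − 3·2.450 = 83.4; c'Δl = 9.80; W sinα = 44.4
Slice 4: Δl = 1.5/cos49.6° = 2.314 m; N'_4 = 30·cos49.6° − 4·2.314 = 10.2; c'Δl = 9.26; W sinα = 22.8
Σc'Δl = 33.2 kN/m; ΣN' = 225.5 kN/m; ΣW sinα = 68.9 kN/m
Resisting = 33.2 + 225.5·tan20.5° = 33.2 + 84.3 = 117.6 kN/m
FS = 117.6 / 68.9 = 1.707

FS = 1.71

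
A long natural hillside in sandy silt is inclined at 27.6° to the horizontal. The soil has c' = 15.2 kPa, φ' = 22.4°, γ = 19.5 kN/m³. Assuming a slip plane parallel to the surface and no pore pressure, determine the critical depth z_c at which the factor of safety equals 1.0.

Setting FS = 1.00 in FS = [c' + γz cos²β tanφ'] / [γz sinβ cosβ] and solving for z:
z = c' / [γ cosβ (FS·sinβ − cosβ·tanφ')]
  = 15.2 / [19.5·cos27.6°·(1.00·sin27.6° − cos27.6°·tan22.4°)]
  = 15.2 / [19.5·0.8862·(1.00·0.4633 − 0.8862·0.4122)]
  = 15.2 / 1.6940 = 8.973 m

z_c = 8.97 m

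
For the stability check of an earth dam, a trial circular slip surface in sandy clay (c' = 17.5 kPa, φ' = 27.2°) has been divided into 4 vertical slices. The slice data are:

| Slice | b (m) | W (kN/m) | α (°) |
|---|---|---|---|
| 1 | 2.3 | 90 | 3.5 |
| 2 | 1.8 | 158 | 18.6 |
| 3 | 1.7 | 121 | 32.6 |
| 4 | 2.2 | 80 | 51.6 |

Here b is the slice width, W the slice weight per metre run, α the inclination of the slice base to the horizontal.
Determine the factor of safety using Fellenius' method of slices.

FS = 2.02

Ordinary method of slices: FS = Σ[c'·Δl_i + (W_i cosα_i)·tanφ'] / Σ W_i sinα_i, with Δl_i = b_i / cosα_i.
Slice 1: Δl = 2.3/cos3.5° = 2.304 m; N'_1 = 90·cos3.5° = 89.8; c'Δl = 40.33; W sinα = 5.5
Slice 2: Δl = 1.8/cos18.6° = 1.899 m; N'_2 = 158·cos18.6° = 149.7; c'Δl = 33.24; W sinα = 50.4
Slice 3: Δl = 1.7/cos32.6° = 2.018 m; N'_3 = 121·cos32.6° = 101.9; c'Δl = 35.31; W sinα = 65.2
Slice 4: Δl = 2.2/cos51.6° = 3.542 m; N'_4 = 80·cos51.6° = 49.7; c'Δl = 61.98; W sinα = 62.7
Σc'Δl = 170.9 kN/m; ΣN' = 391.2 kN/m; ΣW sinα = 183.8 kN/m
Resisting = 170.9 + 391.2·tan27.2° = 170.9 + 201.1 = 371.9 kN/m
FS = 371.9 / 183.8 = 2.024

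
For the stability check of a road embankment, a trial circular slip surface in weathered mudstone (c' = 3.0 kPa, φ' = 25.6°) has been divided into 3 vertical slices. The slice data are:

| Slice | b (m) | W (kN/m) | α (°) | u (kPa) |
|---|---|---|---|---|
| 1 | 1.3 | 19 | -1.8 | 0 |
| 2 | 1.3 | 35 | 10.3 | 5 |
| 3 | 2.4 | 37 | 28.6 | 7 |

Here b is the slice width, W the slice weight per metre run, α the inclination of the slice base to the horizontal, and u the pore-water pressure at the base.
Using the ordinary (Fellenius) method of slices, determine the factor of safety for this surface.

Ordinary method of slices: FS = Σ[c'·Δl_i + (W_i cosα_i − u_i·Δl_i)·tanφ'] / Σ W_i sinα_i, with Δl_i = b_i / cosα_i.
Slice 1: Δl = 1.3/cos(-1.8°) = 1.301 m; N'_1 = 19·cos(-1.8°) − 0·1.301 = 19.0; c'Δl = 3.90; W sinα = -0.6
Slice 2: Δl = 1.3/cos10.3° = 1.321 m; N'_2 = 35·cos10.3° − 5·1.321 = 27.8; c'Δl = 3.96; W sinα = 6.3
Slice 3: Δl = 2.4/cos28.6° = 2.734 m; N'_3 = 37·cos28.6° − 7·2.734 = 13.4; c'Δl = 8.20; W sinα = 17.7
Σc'Δl = 16.1 kN/m; ΣN' = 60.2 kN/m; ΣW sinα = 23.4 kN/m
Resisting = 16.1 + 60.2·tan25.6° = 16.1 + 28.8 = 44.9 kN/m
FS = 44.9 / 23.4 = 1.921

FS = 1.92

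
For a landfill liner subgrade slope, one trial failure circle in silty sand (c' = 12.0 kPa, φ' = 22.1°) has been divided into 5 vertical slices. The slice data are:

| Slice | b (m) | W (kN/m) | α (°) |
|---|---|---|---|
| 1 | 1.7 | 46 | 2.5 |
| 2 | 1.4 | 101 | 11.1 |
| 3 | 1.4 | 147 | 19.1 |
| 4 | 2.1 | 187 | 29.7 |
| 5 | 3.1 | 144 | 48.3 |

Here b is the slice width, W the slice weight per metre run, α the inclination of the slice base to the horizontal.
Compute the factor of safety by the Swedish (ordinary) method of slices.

FS = 1.34

Ordinary method of slices: FS = Σ[c'·Δl_i + (W_i cosα_i)·tanφ'] / Σ W_i sinα_i, with Δl_i = b_i / cosα_i.
Slice 1: Δl = 1.7/cos2.5° = 1.702 m; N'_1 = 46·cos2.5° = 46.0; c'Δl = 20.42; W sinα = 2.0
Slice 2: Δl = 1.4/cos11.1° = 1.427 m; N'_2 = 101·cos11.1° = 99.1; c'Δl = 17.12; W sinα = 19.4
Slice 3: Δl = 1.4/cos19.1° = 1.482 m; N'_3 = 147·cos19.1° = 138.9; c'Δl = 17.78; W sinα = 48.1
Slice 4: Δl = 2.1/cos29.7° = 2.418 m; N'_4 = 187·cos29.7° = 162.4; c'Δl = 29.01; W sinα = 92.7
Slice 5: Δl = 3.1/cos48.3° = 4.660 m; N'_5 = 144·cos48.3° = 95.8; c'Δl = 55.92; W sinα = 107.5
Σc'Δl = 140.3 kN/m; ΣN' = 542.2 kN/m; ΣW sinα = 269.7 kN/m
Resisting = 140.3 + 542.2·tan22.1° = 140.3 + 220.2 = 360.4 kN/m
FS = 360.4 / 269.7 = 1.336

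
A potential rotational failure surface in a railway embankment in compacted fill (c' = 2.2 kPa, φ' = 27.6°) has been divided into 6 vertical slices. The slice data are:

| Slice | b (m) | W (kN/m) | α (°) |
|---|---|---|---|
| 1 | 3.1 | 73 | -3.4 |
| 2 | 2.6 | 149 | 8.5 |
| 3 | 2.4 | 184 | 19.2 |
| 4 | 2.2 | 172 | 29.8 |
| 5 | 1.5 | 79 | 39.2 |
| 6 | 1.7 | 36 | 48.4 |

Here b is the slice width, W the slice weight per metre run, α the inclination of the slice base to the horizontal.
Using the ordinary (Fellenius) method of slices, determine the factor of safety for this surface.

FS = 1.51

Ordinary method of slices: FS = Σ[c'·Δl_i + (W_i cosα_i)·tanφ'] / Σ W_i sinα_i, with Δl_i = b_i / cosα_i.
Slice 1: Δl = 3.1/cos(-3.4°) = 3.105 m; N'_1 = 73·cos(-3.4°) = 72.9; c'Δl = 6.83; W sinα = -4.3
Slice 2: Δl = 2.6/cos8.5° = 2.629 m; N'_2 = 149·cos8.5° = 147.4; c'Δl = 5.78; W sinα = 22.0
Slice 3: Δl = 2.4/cos19.2° = 2.541 m; N'_3 = 184·cos19.2° = 173.8; c'Δl = 5.59; W sinα = 60.5
Slice 4: Δl = 2.2/cos29.8° = 2.535 m; N'_4 = 172·cos29.8° = 149.3; c'Δl = 5.58; W sinα = 85.5
Slice 5: Δl = 1.5/cos39.2° = 1.936 m; N'_5 = 79·cos39.2° = 61.2; c'Δl = 4.26; W sinα = 49.9
Slice 6: Δl = 1.7/cos48.4° = 2.561 m; N'_6 = 36·cos48.4° = 23.9; c'Δl = 5.63; W sinα = 26.9
Σc'Δl = 33.7 kN/m; ΣN' = 628.4 kN/m; ΣW sinα = 240.5 kN/m
Resisting = 33.7 + 628.4·tan27.6° = 33.7 + 328.5 = 362.2 kN/m
FS = 362.2 / 240.5 = 1.506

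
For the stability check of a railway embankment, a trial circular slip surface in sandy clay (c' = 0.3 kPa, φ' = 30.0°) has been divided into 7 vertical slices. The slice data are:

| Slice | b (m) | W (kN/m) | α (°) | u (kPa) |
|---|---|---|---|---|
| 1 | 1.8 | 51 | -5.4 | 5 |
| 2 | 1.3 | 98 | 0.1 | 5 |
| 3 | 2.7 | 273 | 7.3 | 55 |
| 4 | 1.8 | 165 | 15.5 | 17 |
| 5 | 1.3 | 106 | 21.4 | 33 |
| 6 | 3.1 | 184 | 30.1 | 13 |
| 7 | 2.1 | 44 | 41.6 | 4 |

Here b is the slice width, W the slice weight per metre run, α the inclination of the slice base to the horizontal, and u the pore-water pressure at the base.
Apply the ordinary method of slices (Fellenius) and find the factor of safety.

FS = 1.42

Ordinary method of slices: FS = Σ[c'·Δl_i + (W_i cosα_i − u_i·Δl_i)·tanφ'] / Σ W_i sinα_i, with Δl_i = b_i / cosα_i.
Slice 1: Δl = 1.8/cos(-5.4°) = 1.808 m; N'_1 = 51·cos(-5.4°) − 5·1.808 = 41.7; c'Δl = 0.54; W sinα = -4.8
Slice 2: Δl = 1.3/cos0.1° = 1.300 m; N'_2 = 98·cos0.1° − 5·1.300 = 91.5; c'Δl = 0.39; W sinα = 0.2
Slice 3: Δl = 2.7/cos7.3° = 2.722 m; N'_3 = 273·cos7.3° − 55·2.722 = 121.1; c'Δl = 0.82; W sinα = 34.7
Slice 4: Δl = 1.8/cos15.5° = 1.868 m; N'_4 = 165·cos15.5° − 17·1.868 = 127.2; c'Δl = 0.56; W sinα = 44.1
Slice 5: Δl = 1.3/cos21.4° = 1.396 m; N'_5 = 106·cos21.4° − 33·1.396 = 52.6; c'Δl = 0.42; W sinα = 38.7
Slice 6: Δl = 3.1/cos30.1° = 3.583 m; N'_6 = 184·cos30.1° − 13·3.583 = 112.6; c'Δl = 1.07; W sinα = 92.3
Slice 7: Δl = 2.1/cos41.6° = 2.808 m; N'_7 = 44·cos41.6° − 4·2.808 = 21.7; c'Δl = 0.84; W sinα = 29.2
Σc'Δl = 4.6 kN/m; ΣN' = 568.4 kN/m; ΣW sinα = 234.3 kN/m
Resisting = 4.6 + 568.4·tan30.0° = 4.6 + 328.2 = 332.8 kN/m
FS = 332.8 / 234.3 = 1.420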